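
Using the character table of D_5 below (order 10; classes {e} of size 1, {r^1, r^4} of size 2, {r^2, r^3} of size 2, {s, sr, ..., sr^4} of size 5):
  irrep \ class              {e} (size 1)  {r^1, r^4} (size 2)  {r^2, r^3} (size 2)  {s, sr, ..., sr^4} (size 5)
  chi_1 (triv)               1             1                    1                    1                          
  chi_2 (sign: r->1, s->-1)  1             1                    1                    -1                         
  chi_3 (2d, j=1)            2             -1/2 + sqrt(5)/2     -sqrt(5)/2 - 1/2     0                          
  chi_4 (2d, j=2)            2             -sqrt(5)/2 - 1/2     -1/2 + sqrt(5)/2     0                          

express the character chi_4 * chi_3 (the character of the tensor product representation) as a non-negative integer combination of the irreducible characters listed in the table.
chi_4 tensor chi_3 = chi_3 + chi_4 (all other irreducibles have multiplicity 0).

Reasoning: The character of a tensor product is the pointwise product (chi_4 * chi_3)(C) = chi_4(C) * chi_3(C):
  {e}: (2)*(2), {r^1, r^4}: (-sqrt(5)/2 - 1/2)*(-1/2 + sqrt(5)/2), {r^2, r^3}: (-1/2 + sqrt(5)/2)*(-sqrt(5)/2 - 1/2), {s, sr, ..., sr^4}: (0)*(0)
so (chi_4 * chi_3) takes values
  {e} -> 4, {r^1, r^4} -> -1, {r^2, r^3} -> -1, {s, sr, ..., sr^4} -> 0.
Now take the inner product of this character with each irreducible chi from the table, <chi_4*chi_3, chi> = (1/10) sum_C |C| (chi_4*chi_3)(C) conj(chi(C)):
  <chi_4*chi_3, chi_1> = (1/10)[1*(4)*conj(1) + 2*(-1)*conj(1) + 2*(-1)*conj(1) + 5*(0)*conj(1)]
      = (1/10)[(4) + (-2) + (-2) + (0)] = 0/10 = 0
  <chi_4*chi_3, chi_2> = (1/10)[1*(4)*conj(1) + 2*(-1)*conj(1) + 2*(-1)*conj(1) + 5*(0)*conj(-1)]
      = (1/10)[(4) + (-2) + (-2) + (0)] = 0/10 = 0
  <chi_4*chi_3, chi_3> = (1/10)[1*(4)*conj(2) + 2*(-1)*conj(-1/2 + sqrt(5)/2) + 2*(-1)*conj(-sqrt(5)/2 - 1/2) + 5*(0)*conj(0)]
      = (1/10)[(8) + (1 - sqrt(5)) + (1 + sqrt(5)) + (0)] = 10/10 = 1
  <chi_4*chi_3, chi_4> = (1/10)[1*(4)*conj(2) + 2*(-1)*conj(-sqrt(5)/2 - 1/2) + 2*(-1)*conj(-1/2 + sqrt(5)/2) + 5*(0)*conj(0)]
      = (1/10)[(8) + (1 + sqrt(5)) + (1 - sqrt(5)) + (0)] = 10/10 = 1
Hence the multiplicities are chi_3: 1, chi_4: 1. Dimension check: dim(chi_4)*dim(chi_3) = 2*2 = 4 and sum (mult * dim) = 1*2 + 1*2 = 4.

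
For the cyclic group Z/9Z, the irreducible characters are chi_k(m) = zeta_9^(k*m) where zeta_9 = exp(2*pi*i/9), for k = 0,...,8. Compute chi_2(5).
chi_2(5) = zeta_9^10 = exp(2*I*pi/9)

Working: chi_2(5) = zeta_9^(2*5) = zeta_9^10. Since zeta_9^9 = 1, this equals zeta_9^1 = exp(2*pi*i*1/9) = exp(2*I*pi/9).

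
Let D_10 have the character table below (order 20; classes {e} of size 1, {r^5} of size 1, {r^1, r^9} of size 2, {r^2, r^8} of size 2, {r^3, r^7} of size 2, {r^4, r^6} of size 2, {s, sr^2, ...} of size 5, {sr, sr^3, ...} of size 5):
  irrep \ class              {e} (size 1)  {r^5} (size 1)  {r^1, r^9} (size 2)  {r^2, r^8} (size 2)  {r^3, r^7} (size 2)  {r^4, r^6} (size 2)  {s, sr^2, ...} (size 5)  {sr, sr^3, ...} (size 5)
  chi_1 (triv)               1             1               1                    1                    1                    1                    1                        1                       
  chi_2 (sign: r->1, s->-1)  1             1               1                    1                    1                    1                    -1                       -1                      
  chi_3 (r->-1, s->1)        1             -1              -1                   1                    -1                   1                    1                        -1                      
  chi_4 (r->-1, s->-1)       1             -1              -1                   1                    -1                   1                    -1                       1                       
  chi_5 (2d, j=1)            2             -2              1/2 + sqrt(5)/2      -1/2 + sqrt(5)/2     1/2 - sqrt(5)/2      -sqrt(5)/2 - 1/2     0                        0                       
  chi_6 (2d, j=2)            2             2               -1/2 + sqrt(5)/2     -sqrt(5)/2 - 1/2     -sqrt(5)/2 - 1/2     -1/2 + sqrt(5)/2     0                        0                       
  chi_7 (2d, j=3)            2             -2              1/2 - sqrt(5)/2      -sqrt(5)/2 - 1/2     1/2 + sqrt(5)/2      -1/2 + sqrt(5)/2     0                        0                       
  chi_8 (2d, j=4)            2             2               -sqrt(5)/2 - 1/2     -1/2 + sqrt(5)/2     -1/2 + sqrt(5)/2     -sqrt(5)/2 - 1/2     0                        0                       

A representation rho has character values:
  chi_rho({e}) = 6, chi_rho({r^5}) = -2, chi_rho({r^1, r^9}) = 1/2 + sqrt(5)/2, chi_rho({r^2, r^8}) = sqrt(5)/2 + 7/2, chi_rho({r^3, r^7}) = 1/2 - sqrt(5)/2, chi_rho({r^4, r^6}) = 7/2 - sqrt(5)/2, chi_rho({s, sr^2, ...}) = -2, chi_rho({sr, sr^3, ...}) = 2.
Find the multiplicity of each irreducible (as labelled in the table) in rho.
Multiplicities: chi_1: 1, chi_2: 1, chi_3: 0, chi_4: 2, chi_5: 1, chi_6: 0, chi_7: 0, chi_8: 0.

Reasoning: Use <chi_rho, chi> = (1/|G|) sum_C |C| * chi_rho(C) * conj(chi(C)) with |G| = 20 for each irreducible chi in the table:
  <chi_rho, chi_1> = (1/20)[1*(6)*conj(1) + 1*(-2)*conj(1) + 2*(1/2 + sqrt(5)/2)*conj(1) + 2*(sqrt(5)/2 + 7/2)*conj(1) + 2*(1/2 - sqrt(5)/2)*conj(1) + 2*(7/2 - sqrt(5)/2)*conj(1) + 5*(-2)*conj(1) + 5*(2)*conj(1)]
      = (1/20)[(6) + (-2) + (1 + sqrt(5)) + (sqrt(5) + 7) + (1 - sqrt(5)) + (7 - sqrt(5)) + (-10) + (10)] = 20/20 = 1
  <chi_rho, chi_2> = (1/20)[1*(6)*conj(1) + 1*(-2)*conj(1) + 2*(1/2 + sqrt(5)/2)*conj(1) + 2*(sqrt(5)/2 + 7/2)*conj(1) + 2*(1/2 - sqrt(5)/2)*conj(1) + 2*(7/2 - sqrt(5)/2)*conj(1) + 5*(-2)*conj(-1) + 5*(2)*conj(-1)]
      = (1/20)[(6) + (-2) + (1 + sqrt(5)) + (sqrt(5) + 7) + (1 - sqrt(5)) + (7 - sqrt(5)) + (10) + (-10)] = 20/20 = 1
  <chi_rho, chi_3> = (1/20)[1*(6)*conj(1) + 1*(-2)*conj(-1) + 2*(1/2 + sqrt(5)/2)*conj(-1) + 2*(sqrt(5)/2 + 7/2)*conj(1) + 2*(1/2 - sqrt(5)/2)*conj(-1) + 2*(7/2 - sqrt(5)/2)*conj(1) + 5*(-2)*conj(1) + 5*(2)*conj(-1)]
      = (1/20)[(6) + (2) + (-sqrt(5) - 1) + (sqrt(5) + 7) + (-1 + sqrt(5)) + (7 - sqrt(5)) + (-10) + (-10)] = 0/20 = 0
  <chi_rho, chi_4> = (1/20)[1*(6)*conj(1) + 1*(-2)*conj(-1) + 2*(1/2 + sqrt(5)/2)*conj(-1) + 2*(sqrt(5)/2 + 7/2)*conj(1) + 2*(1/2 - sqrt(5)/2)*conj(-1) + 2*(7/2 - sqrt(5)/2)*conj(1) + 5*(-2)*conj(-1) + 5*(2)*conj(1)]
      = (1/20)[(6) + (2) + (-sqrt(5) - 1) + (sqrt(5) + 7) + (-1 + sqrt(5)) + (7 - sqrt(5)) + (10) + (10)] = 40/20 = 2
  <chi_rho, chi_5> = (1/20)[1*(6)*conj(2) + 1*(-2)*conj(-2) + 2*(1/2 + sqrt(5)/2)*conj(1/2 + sqrt(5)/2) + 2*(sqrt(5)/2 + 7/2)*conj(-1/2 + sqrt(5)/2) + 2*(1/2 - sqrt(5)/2)*conj(1/2 - sqrt(5)/2) + 2*(7/2 - sqrt(5)/2)*conj(-sqrt(5)/2 - 1/2) + 5*(-2)*conj(0) + 5*(2)*conj(0)]
      = (1/20)[(12) + (4) + (sqrt(5) + 3) + (-1 + 3*sqrt(5)) + (3 - sqrt(5)) + (-3*sqrt(5) - 1) + (0) + (0)] = 20/20 = 1
  <chi_rho, chi_6> = (1/20)[1*(6)*conj(2) + 1*(-2)*conj(2) + 2*(1/2 + sqrt(5)/2)*conj(-1/2 + sqrt(5)/2) + 2*(sqrt(5)/2 + 7/2)*conj(-sqrt(5)/2 - 1/2) + 2*(1/2 - sqrt(5)/2)*conj(-sqrt(5)/2 - 1/2) + 2*(7/2 - sqrt(5)/2)*conj(-1/2 + sqrt(5)/2) + 5*(-2)*conj(0) + 5*(2)*conj(0)]
      = (1/20)[(12) + (-4) + (2) + (-4*sqrt(5) - 6) + (2) + (-6 + 4*sqrt(5)) + (0) + (0)] = 0/20 = 0
  <chi_rho, chi_7> = (1/20)[1*(6)*conj(2) + 1*(-2)*conj(-2) + 2*(1/2 + sqrt(5)/2)*conj(1/2 - sqrt(5)/2) + 2*(sqrt(5)/2 + 7/2)*conj(-sqrt(5)/2 - 1/2) + 2*(1/2 - sqrt(5)/2)*conj(1/2 + sqrt(5)/2) + 2*(7/2 - sqrt(5)/2)*conj(-1/2 + sqrt(5)/2) + 5*(-2)*conj(0) + 5*(2)*conj(0)]
      = (1/20)[(12) + (4) + (-2) + (-4*sqrt(5) - 6) + (-2) + (-6 + 4*sqrt(5)) + (0) + (0)] = 0/20 = 0
  <chi_rho, chi_8> = (1/20)[1*(6)*conj(2) + 1*(-2)*conj(2) + 2*(1/2 + sqrt(5)/2)*conj(-sqrt(5)/2 - 1/2) + 2*(sqrt(5)/2 + 7/2)*conj(-1/2 + sqrt(5)/2) + 2*(1/2 - sqrt(5)/2)*conj(-1/2 + sqrt(5)/2) + 2*(7/2 - sqrt(5)/2)*conj(-sqrt(5)/2 - 1/2) + 5*(-2)*conj(0) + 5*(2)*conj(0)]
      = (1/20)[(12) + (-4) + (-3 - sqrt(5)) + (-1 + 3*sqrt(5)) + (-3 + sqrt(5)) + (-3*sqrt(5) - 1) + (0) + (0)] = 0/20 = 0
Dimension check: dim(rho) = sum (mult * dim) = 1*1 + 1*1 + 0*1 + 2*1 + 1*2 + 0*2 + 0*2 + 0*2 = 6 = chi_rho(e) = 6.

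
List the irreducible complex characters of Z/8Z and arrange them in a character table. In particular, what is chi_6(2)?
Character table of Z/8Z (irreps indexed chi_0,...,chi_7 with chi_k(m) = zeta_8^(k*m), zeta_8 = exp(2*pi*i/8)):
  irrep \ class  {0} (size 1)  {1} (size 1)    {2} (size 1)  {3} (size 1)    {4} (size 1)  {5} (size 1)    {6} (size 1)  {7} (size 1)  
  chi_0          1             1               1             1               1             1               1             1             
  chi_1          1             exp(I*pi/4)     I             exp(3*I*pi/4)   -1            exp(-3*I*pi/4)  -I            exp(-I*pi/4)  
  chi_2          1             I               -1            -I              1             I               -1            -I            
  chi_3          1             exp(3*I*pi/4)   -I            exp(I*pi/4)     -1            exp(-I*pi/4)    I             exp(-3*I*pi/4)
  chi_4          1             -1              1             -1              1             -1              1             -1            
  chi_5          1             exp(-3*I*pi/4)  I             exp(-I*pi/4)    -1            exp(I*pi/4)     -I            exp(3*I*pi/4) 
  chi_6          1             -I              -1            I               1             -I              -1            I             
  chi_7          1             exp(-I*pi/4)    -I            exp(-3*I*pi/4)  -1            exp(3*I*pi/4)   I             exp(I*pi/4)   

Spot check: chi_6(2) = zeta_8^(6*2) = zeta_8^12 = -1.

Derivation: Z/8Z is abelian, so all 8 irreducible complex representations are 1-dimensional. They are given by chi_k(m) = zeta_8^(k*m) for k = 0,...,7. Row orthogonality: sum_m chi_k(m) conj(chi_l(m)) = 8 * [k = l].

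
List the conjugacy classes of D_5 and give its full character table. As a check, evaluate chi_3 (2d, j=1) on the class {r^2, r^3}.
Conjugacy classes: {e} of size 1, {r^1, r^4} of size 2, {r^2, r^3} of size 2, {s, sr, ..., sr^4} of size 5.
Character table:
  irrep \ class              {e} (size 1)  {r^1, r^4} (size 2)  {r^2, r^3} (size 2)  {s, sr, ..., sr^4} (size 5)
  chi_1 (triv)               1             1                    1                    1                          
  chi_2 (sign: r->1, s->-1)  1             1                    1                    -1                         
  chi_3 (2d, j=1)            2             -1/2 + sqrt(5)/2     -sqrt(5)/2 - 1/2     0                          
  chi_4 (2d, j=2)            2             -sqrt(5)/2 - 1/2     -1/2 + sqrt(5)/2     0                          

Spot check: chi_3 (2d, j=1) on {r^2, r^3} = -sqrt(5)/2 - 1/2.

Proof sketch: D_5 has order 2*5 = 10 with 4 conjugacy classes, hence 4 irreducibles. Sum of squared dims 1 + 1 + 4 + 4 = 10 = |G|. Linear characters come from the abelianisation; the 2-dimensional irreps have character r^k -> 2*cos(2*pi*j*k/5), reflections -> 0.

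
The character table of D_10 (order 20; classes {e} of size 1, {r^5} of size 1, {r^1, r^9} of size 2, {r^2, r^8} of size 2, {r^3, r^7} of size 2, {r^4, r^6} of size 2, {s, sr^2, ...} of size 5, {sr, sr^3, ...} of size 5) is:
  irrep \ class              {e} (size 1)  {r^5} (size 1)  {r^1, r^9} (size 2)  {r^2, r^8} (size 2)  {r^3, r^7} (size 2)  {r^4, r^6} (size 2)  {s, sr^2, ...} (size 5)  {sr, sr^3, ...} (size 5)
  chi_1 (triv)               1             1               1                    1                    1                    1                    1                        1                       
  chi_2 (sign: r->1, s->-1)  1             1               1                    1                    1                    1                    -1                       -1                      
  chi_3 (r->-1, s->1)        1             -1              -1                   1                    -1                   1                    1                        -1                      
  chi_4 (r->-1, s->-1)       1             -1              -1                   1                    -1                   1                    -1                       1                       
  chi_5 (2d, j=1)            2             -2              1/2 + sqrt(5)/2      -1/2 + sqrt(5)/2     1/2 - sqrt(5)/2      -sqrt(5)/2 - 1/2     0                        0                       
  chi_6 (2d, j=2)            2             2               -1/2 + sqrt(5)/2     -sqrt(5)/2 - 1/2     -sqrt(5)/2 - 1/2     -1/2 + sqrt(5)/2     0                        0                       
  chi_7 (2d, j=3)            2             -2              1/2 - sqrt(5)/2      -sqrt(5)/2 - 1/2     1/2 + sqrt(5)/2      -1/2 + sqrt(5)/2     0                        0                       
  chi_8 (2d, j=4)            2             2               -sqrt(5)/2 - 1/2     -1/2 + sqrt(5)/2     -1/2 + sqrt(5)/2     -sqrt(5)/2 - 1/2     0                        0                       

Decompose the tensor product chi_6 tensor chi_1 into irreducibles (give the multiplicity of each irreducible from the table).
chi_6 tensor chi_1 = chi_6 (all other irreducibles have multiplicity 0).

Details: The character of a tensor product is the pointwise product (chi_6 * chi_1)(C) = chi_6(C) * chi_1(C):
  {e}: (2)*(1), {r^5}: (2)*(1), {r^1, r^9}: (-1/2 + sqrt(5)/2)*(1), {r^2, r^8}: (-sqrt(5)/2 - 1/2)*(1), {r^3, r^7}: (-sqrt(5)/2 - 1/2)*(1), {r^4, r^6}: (-1/2 + sqrt(5)/2)*(1), {s, sr^2, ...}: (0)*(1), {sr, sr^3, ...}: (0)*(1)
so (chi_6 * chi_1) takes values
  {e} -> 2, {r^5} -> 2, {r^1, r^9} -> -1/2 + sqrt(5)/2, {r^2, r^8} -> -sqrt(5)/2 - 1/2, {r^3, r^7} -> -sqrt(5)/2 - 1/2, {r^4, r^6} -> -1/2 + sqrt(5)/2, {s, sr^2, ...} -> 0, {sr, sr^3, ...} -> 0.
Now take the inner product of this character with each irreducible chi from the table, <chi_6*chi_1, chi> = (1/20) sum_C |C| (chi_6*chi_1)(C) conj(chi(C)):
  <chi_6*chi_1, chi_1> = (1/20)[1*(2)*conj(1) + 1*(2)*conj(1) + 2*(-1/2 + sqrt(5)/2)*conj(1) + 2*(-sqrt(5)/2 - 1/2)*conj(1) + 2*(-sqrt(5)/2 - 1/2)*conj(1) + 2*(-1/2 + sqrt(5)/2)*conj(1) + 5*(0)*conj(1) + 5*(0)*conj(1)]
      = (1/20)[(2) + (2) + (-1 + sqrt(5)) + (-sqrt(5) - 1) + (-sqrt(5) - 1) + (-1 + sqrt(5)) + (0) + (0)] = 0/20 = 0
  <chi_6*chi_1, chi_2> = (1/20)[1*(2)*conj(1) + 1*(2)*conj(1) + 2*(-1/2 + sqrt(5)/2)*conj(1) + 2*(-sqrt(5)/2 - 1/2)*conj(1) + 2*(-sqrt(5)/2 - 1/2)*conj(1) + 2*(-1/2 + sqrt(5)/2)*conj(1) + 5*(0)*conj(-1) + 5*(0)*conj(-1)]
      = (1/20)[(2) + (2) + (-1 + sqrt(5)) + (-sqrt(5) - 1) + (-sqrt(5) - 1) + (-1 + sqrt(5)) + (0) + (0)] = 0/20 = 0
  <chi_6*chi_1, chi_3> = (1/20)[1*(2)*conj(1) + 1*(2)*conj(-1) + 2*(-1/2 + sqrt(5)/2)*conj(-1) + 2*(-sqrt(5)/2 - 1/2)*conj(1) + 2*(-sqrt(5)/2 - 1/2)*conj(-1) + 2*(-1/2 + sqrt(5)/2)*conj(1) + 5*(0)*conj(1) + 5*(0)*conj(-1)]
      = (1/20)[(2) + (-2) + (1 - sqrt(5)) + (-sqrt(5) - 1) + (1 + sqrt(5)) + (-1 + sqrt(5)) + (0) + (0)] = 0/20 = 0
  <chi_6*chi_1, chi_4> = (1/20)[1*(2)*conj(1) + 1*(2)*conj(-1) + 2*(-1/2 + sqrt(5)/2)*conj(-1) + 2*(-sqrt(5)/2 - 1/2)*conj(1) + 2*(-sqrt(5)/2 - 1/2)*conj(-1) + 2*(-1/2 + sqrt(5)/2)*conj(1) + 5*(0)*conj(-1) + 5*(0)*conj(1)]
      = (1/20)[(2) + (-2) + (1 - sqrt(5)) + (-sqrt(5) - 1) + (1 + sqrt(5)) + (-1 + sqrt(5)) + (0) + (0)] = 0/20 = 0
  <chi_6*chi_1, chi_5> = (1/20)[1*(2)*conj(2) + 1*(2)*conj(-2) + 2*(-1/2 + sqrt(5)/2)*conj(1/2 + sqrt(5)/2) + 2*(-sqrt(5)/2 - 1/2)*conj(-1/2 + sqrt(5)/2) + 2*(-sqrt(5)/2 - 1/2)*conj(1/2 - sqrt(5)/2) + 2*(-1/2 + sqrt(5)/2)*conj(-sqrt(5)/2 - 1/2) + 5*(0)*conj(0) + 5*(0)*conj(0)]
      = (1/20)[(4) + (-4) + (2) + (-2) + (2) + (-2) + (0) + (0)] = 0/20 = 0
  <chi_6*chi_1, chi_6> = (1/20)[1*(2)*conj(2) + 1*(2)*conj(2) + 2*(-1/2 + sqrt(5)/2)*conj(-1/2 + sqrt(5)/2) + 2*(-sqrt(5)/2 - 1/2)*conj(-sqrt(5)/2 - 1/2) + 2*(-sqrt(5)/2 - 1/2)*conj(-sqrt(5)/2 - 1/2) + 2*(-1/2 + sqrt(5)/2)*conj(-1/2 + sqrt(5)/2) + 5*(0)*conj(0) + 5*(0)*conj(0)]
      = (1/20)[(4) + (4) + (3 - sqrt(5)) + (sqrt(5) + 3) + (sqrt(5) + 3) + (3 - sqrt(5)) + (0) + (0)] = 20/20 = 1
  <chi_6*chi_1, chi_7> = (1/20)[1*(2)*conj(2) + 1*(2)*conj(-2) + 2*(-1/2 + sqrt(5)/2)*conj(1/2 - sqrt(5)/2) + 2*(-sqrt(5)/2 - 1/2)*conj(-sqrt(5)/2 - 1/2) + 2*(-sqrt(5)/2 - 1/2)*conj(1/2 + sqrt(5)/2) + 2*(-1/2 + sqrt(5)/2)*conj(-1/2 + sqrt(5)/2) + 5*(0)*conj(0) + 5*(0)*conj(0)]
      = (1/20)[(4) + (-4) + (-3 + sqrt(5)) + (sqrt(5) + 3) + (-3 - sqrt(5)) + (3 - sqrt(5)) + (0) + (0)] = 0/20 = 0
  <chi_6*chi_1, chi_8> = (1/20)[1*(2)*conj(2) + 1*(2)*conj(2) + 2*(-1/2 + sqrt(5)/2)*conj(-sqrt(5)/2 - 1/2) + 2*(-sqrt(5)/2 - 1/2)*conj(-1/2 + sqrt(5)/2) + 2*(-sqrt(5)/2 - 1/2)*conj(-1/2 + sqrt(5)/2) + 2*(-1/2 + sqrt(5)/2)*conj(-sqrt(5)/2 - 1/2) + 5*(0)*conj(0) + 5*(0)*conj(0)]
      = (1/20)[(4) + (4) + (-2) + (-2) + (-2) + (-2) + (0) + (0)] = 0/20 = 0
Hence the multiplicities are chi_6: 1. Dimension check: dim(chi_6)*dim(chi_1) = 2*1 = 2 and sum (mult * dim) = 1*2 = 2.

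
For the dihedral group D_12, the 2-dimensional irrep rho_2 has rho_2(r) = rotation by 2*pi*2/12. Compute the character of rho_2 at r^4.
chi_{rho_2}(r^4) = 2*cos(2*pi*2*4/12) = -1

Derivation: rho_2(r^4) is rotation by angle 2*pi*2*4/12, whose trace is 2*cos(2*pi*2*4/12) = -1.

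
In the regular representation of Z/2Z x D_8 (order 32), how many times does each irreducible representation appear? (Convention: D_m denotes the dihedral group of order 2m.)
Each irreducible V_i of dimension d_i appears with multiplicity d_i, i.e. rho_reg = (direct sum over all irreducibles V_i) d_i V_i. The irreducible dimensions for Z/2Z x D_8 are 1, 1, 1, 1, 1, 1, 1, 1, 2, 2, 2, 2, 2, 2: 8 irreducibles of dimension 1, each with multiplicity 1; 6 irreducibles of dimension 2, each with multiplicity 2. Total dimension 8*1*1 + 6*2*2 = 32 = |G|.

Derivation: General theorem: in the regular representation of a finite group G, each irreducible appears with multiplicity equal to its dimension. Check: dim(rho_reg) = sum d_i^2 = 1 + 1 + 1 + 1 + 1 + 1 + 1 + 1 + 4 + 4 + 4 + 4 + 4 + 4 = 32 = |G|.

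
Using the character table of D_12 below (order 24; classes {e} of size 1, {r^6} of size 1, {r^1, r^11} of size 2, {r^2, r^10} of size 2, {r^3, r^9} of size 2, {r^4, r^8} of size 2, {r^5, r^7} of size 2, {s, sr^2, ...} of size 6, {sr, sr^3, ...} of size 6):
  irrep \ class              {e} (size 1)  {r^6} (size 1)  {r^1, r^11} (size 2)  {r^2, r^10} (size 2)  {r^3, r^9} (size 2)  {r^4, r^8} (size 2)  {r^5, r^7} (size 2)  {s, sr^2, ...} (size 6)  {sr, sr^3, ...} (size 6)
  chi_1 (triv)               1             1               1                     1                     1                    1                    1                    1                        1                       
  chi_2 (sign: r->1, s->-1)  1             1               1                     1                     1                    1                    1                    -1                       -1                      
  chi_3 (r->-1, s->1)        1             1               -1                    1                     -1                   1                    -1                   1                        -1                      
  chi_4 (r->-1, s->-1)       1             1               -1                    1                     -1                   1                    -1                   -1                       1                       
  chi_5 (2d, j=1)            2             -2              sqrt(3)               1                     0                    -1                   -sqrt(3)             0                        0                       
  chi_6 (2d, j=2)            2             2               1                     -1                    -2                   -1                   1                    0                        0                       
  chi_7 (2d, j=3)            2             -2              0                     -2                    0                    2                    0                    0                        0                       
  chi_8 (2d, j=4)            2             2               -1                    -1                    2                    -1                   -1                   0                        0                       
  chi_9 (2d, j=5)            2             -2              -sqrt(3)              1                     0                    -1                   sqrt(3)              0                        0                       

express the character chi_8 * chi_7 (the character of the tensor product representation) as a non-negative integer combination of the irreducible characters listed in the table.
chi_8 tensor chi_7 = chi_5 + chi_9 (all other irreducibles have multiplicity 0).

The character of a tensor product is the pointwise product (chi_8 * chi_7)(C) = chi_8(C) * chi_7(C):
  {e}: (2)*(2), {r^6}: (2)*(-2), {r^1, r^11}: (-1)*(0), {r^2, r^10}: (-1)*(-2), {r^3, r^9}: (2)*(0), {r^4, r^8}: (-1)*(2), {r^5, r^7}: (-1)*(0), {s, sr^2, ...}: (0)*(0), {sr, sr^3, ...}: (0)*(0)
so (chi_8 * chi_7) takes values
  {e} -> 4, {r^6} -> -4, {r^1, r^11} -> 0, {r^2, r^10} -> 2, {r^3, r^9} -> 0, {r^4, r^8} -> -2, {r^5, r^7} -> 0, {s, sr^2, ...} -> 0, {sr, sr^3, ...} -> 0.
Now take the inner product of this character with each irreducible chi from the table, <chi_8*chi_7, chi> = (1/24) sum_C |C| (chi_8*chi_7)(C) conj(chi(C)):
  <chi_8*chi_7, chi_1> = (1/24)[1*(4)*conj(1) + 1*(-4)*conj(1) + 2*(0)*conj(1) + 2*(2)*conj(1) + 2*(0)*conj(1) + 2*(-2)*conj(1) + 2*(0)*conj(1) + 6*(0)*conj(1) + 6*(0)*conj(1)]
      = (1/24)[(4) + (-4) + (0) + (4) + (0) + (-4) + (0) + (0) + (0)] = 0/24 = 0
  <chi_8*chi_7, chi_2> = (1/24)[1*(4)*conj(1) + 1*(-4)*conj(1) + 2*(0)*conj(1) + 2*(2)*conj(1) + 2*(0)*conj(1) + 2*(-2)*conj(1) + 2*(0)*conj(1) + 6*(0)*conj(-1) + 6*(0)*conj(-1)]
      = (1/24)[(4) + (-4) + (0) + (4) + (0) + (-4) + (0) + (0) + (0)] = 0/24 = 0
  <chi_8*chi_7, chi_3> = (1/24)[1*(4)*conj(1) + 1*(-4)*conj(1) + 2*(0)*conj(-1) + 2*(2)*conj(1) + 2*(0)*conj(-1) + 2*(-2)*conj(1) + 2*(0)*conj(-1) + 6*(0)*conj(1) + 6*(0)*conj(-1)]
      = (1/24)[(4) + (-4) + (0) + (4) + (0) + (-4) + (0) + (0) + (0)] = 0/24 = 0
  <chi_8*chi_7, chi_4> = (1/24)[1*(4)*conj(1) + 1*(-4)*conj(1) + 2*(0)*conj(-1) + 2*(2)*conj(1) + 2*(0)*conj(-1) + 2*(-2)*conj(1) + 2*(0)*conj(-1) + 6*(0)*conj(-1) + 6*(0)*conj(1)]
      = (1/24)[(4) + (-4) + (0) + (4) + (0) + (-4) + (0) + (0) + (0)] = 0/24 = 0
  <chi_8*chi_7, chi_5> = (1/24)[1*(4)*conj(2) + 1*(-4)*conj(-2) + 2*(0)*conj(sqrt(3)) + 2*(2)*conj(1) + 2*(0)*conj(0) + 2*(-2)*conj(-1) + 2*(0)*conj(-sqrt(3)) + 6*(0)*conj(0) + 6*(0)*conj(0)]
      = (1/24)[(8) + (8) + (0) + (4) + (0) + (4) + (0) + (0) + (0)] = 24/24 = 1
  <chi_8*chi_7, chi_6> = (1/24)[1*(4)*conj(2) + 1*(-4)*conj(2) + 2*(0)*conj(1) + 2*(2)*conj(-1) + 2*(0)*conj(-2) + 2*(-2)*conj(-1) + 2*(0)*conj(1) + 6*(0)*conj(0) + 6*(0)*conj(0)]
      = (1/24)[(8) + (-8) + (0) + (-4) + (0) + (4) + (0) + (0) + (0)] = 0/24 = 0
  <chi_8*chi_7, chi_7> = (1/24)[1*(4)*conj(2) + 1*(-4)*conj(-2) + 2*(0)*conj(0) + 2*(2)*conj(-2) + 2*(0)*conj(0) + 2*(-2)*conj(2) + 2*(0)*conj(0) + 6*(0)*conj(0) + 6*(0)*conj(0)]
      = (1/24)[(8) + (8) + (0) + (-8) + (0) + (-8) + (0) + (0) + (0)] = 0/24 = 0
  <chi_8*chi_7, chi_8> = (1/24)[1*(4)*conj(2) + 1*(-4)*conj(2) + 2*(0)*conj(-1) + 2*(2)*conj(-1) + 2*(0)*conj(2) + 2*(-2)*conj(-1) + 2*(0)*conj(-1) + 6*(0)*conj(0) + 6*(0)*conj(0)]
      = (1/24)[(8) + (-8) + (0) + (-4) + (0) + (4) + (0) + (0) + (0)] = 0/24 = 0
  <chi_8*chi_7, chi_9> = (1/24)[1*(4)*conj(2) + 1*(-4)*conj(-2) + 2*(0)*conj(-sqrt(3)) + 2*(2)*conj(1) + 2*(0)*conj(0) + 2*(-2)*conj(-1) + 2*(0)*conj(sqrt(3)) + 6*(0)*conj(0) + 6*(0)*conj(0)]
      = (1/24)[(8) + (8) + (0) + (4) + (0) + (4) + (0) + (0) + (0)] = 24/24 = 1
Hence the multiplicities are chi_5: 1, chi_9: 1. Dimension check: dim(chi_8)*dim(chi_7) = 2*2 = 4 and sum (mult * dim) = 1*2 + 1*2 = 4.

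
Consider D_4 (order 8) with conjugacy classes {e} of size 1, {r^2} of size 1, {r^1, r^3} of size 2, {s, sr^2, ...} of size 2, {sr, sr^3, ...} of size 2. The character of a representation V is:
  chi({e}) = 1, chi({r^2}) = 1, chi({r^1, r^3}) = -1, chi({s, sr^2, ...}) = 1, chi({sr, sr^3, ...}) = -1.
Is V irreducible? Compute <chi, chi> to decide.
Irreducible: <chi, chi> = 1.

Explanation: <chi, chi> = (1/|G|) sum_C |C| * |chi(C)|^2 = (1/8)[1*|1|^2 + 1*|1|^2 + 2*|-1|^2 + 2*|1|^2 + 2*|-1|^2]
  = (1/8)[(1) + (1) + (2) + (2) + (2)] = 8/8 = 1.
A character is irreducible iff <chi, chi> = 1, so this representation is irreducible.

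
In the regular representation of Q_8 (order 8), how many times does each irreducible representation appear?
Each irreducible V_i of dimension d_i appears with multiplicity d_i, i.e. rho_reg = (direct sum over all irreducibles V_i) d_i V_i. The irreducible dimensions for Q_8 are 1, 1, 1, 1, 2: 4 irreducibles of dimension 1, each with multiplicity 1; 1 irreducible of dimension 2, with multiplicity 2. Total dimension 4*1*1 + 1*2*2 = 8 = |G|.

Derivation: General theorem: in the regular representation of a finite group G, each irreducible appears with multiplicity equal to its dimension. Check: dim(rho_reg) = sum d_i^2 = 1 + 1 + 1 + 1 + 4 = 8 = |G|.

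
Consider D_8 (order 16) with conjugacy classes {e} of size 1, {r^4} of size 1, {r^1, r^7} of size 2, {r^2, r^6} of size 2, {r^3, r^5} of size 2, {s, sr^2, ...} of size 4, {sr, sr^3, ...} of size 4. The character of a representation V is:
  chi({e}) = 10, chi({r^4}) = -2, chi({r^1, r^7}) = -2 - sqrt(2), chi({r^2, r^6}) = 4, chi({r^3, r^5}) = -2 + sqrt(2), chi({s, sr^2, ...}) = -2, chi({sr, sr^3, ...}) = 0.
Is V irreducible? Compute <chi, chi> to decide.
Not irreducible (reducible): <chi, chi> = 11 > 1.

<chi, chi> = (1/|G|) sum_C |C| * |chi(C)|^2 = (1/16)[1*|10|^2 + 1*|-2|^2 + 2*|-2 - sqrt(2)|^2 + 2*|4|^2 + 2*|-2 + sqrt(2)|^2 + 4*|-2|^2 + 4*|0|^2]
  = (1/16)[(100) + (4) + (8*sqrt(2) + 12) + (32) + (12 - 8*sqrt(2)) + (16) + (0)] = 176/16 = 11.
A character is irreducible iff <chi, chi> = 1, so this representation is reducible.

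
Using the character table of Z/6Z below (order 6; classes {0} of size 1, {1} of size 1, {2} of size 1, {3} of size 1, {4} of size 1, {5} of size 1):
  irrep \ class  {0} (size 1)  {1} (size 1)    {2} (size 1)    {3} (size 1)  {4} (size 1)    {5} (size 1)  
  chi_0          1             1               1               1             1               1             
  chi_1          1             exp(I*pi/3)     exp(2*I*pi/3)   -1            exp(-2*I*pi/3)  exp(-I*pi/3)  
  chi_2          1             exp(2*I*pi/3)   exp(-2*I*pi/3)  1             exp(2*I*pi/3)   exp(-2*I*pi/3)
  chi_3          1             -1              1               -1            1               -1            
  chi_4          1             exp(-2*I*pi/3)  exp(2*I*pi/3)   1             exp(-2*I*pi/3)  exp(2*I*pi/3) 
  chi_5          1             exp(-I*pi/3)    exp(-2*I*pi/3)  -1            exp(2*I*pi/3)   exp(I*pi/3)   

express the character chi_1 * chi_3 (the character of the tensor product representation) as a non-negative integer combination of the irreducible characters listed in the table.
chi_1 tensor chi_3 = chi_4 (all other irreducibles have multiplicity 0).

Proof sketch: The character of a tensor product is the pointwise product (chi_1 * chi_3)(C) = chi_1(C) * chi_3(C):
  {0}: (1)*(1), {1}: (exp(I*pi/3))*(-1), {2}: (exp(2*I*pi/3))*(1), {3}: (-1)*(-1), {4}: (exp(-2*I*pi/3))*(1), {5}: (exp(-I*pi/3))*(-1)
so (chi_1 * chi_3) takes values
  {0} -> 1, {1} -> -exp(I*pi/3), {2} -> exp(2*I*pi/3), {3} -> 1, {4} -> exp(-2*I*pi/3), {5} -> -exp(-I*pi/3).
Now take the inner product of this character with each irreducible chi from the table, <chi_1*chi_3, chi> = (1/6) sum_C |C| (chi_1*chi_3)(C) conj(chi(C)):
  <chi_1*chi_3, chi_0> = (1/6)[1*(1)*conj(1) + 1*(-exp(I*pi/3))*conj(1) + 1*(exp(2*I*pi/3))*conj(1) + 1*(1)*conj(1) + 1*(exp(-2*I*pi/3))*conj(1) + 1*(-exp(-I*pi/3))*conj(1)]
      = (1/6)[(1) + (-exp(I*pi/3)) + (exp(2*I*pi/3)) + (1) + (exp(-2*I*pi/3)) + (-exp(-I*pi/3))] = 0/6 = 0
  <chi_1*chi_3, chi_1> = (1/6)[1*(1)*conj(1) + 1*(-exp(I*pi/3))*conj(exp(I*pi/3)) + 1*(exp(2*I*pi/3))*conj(exp(2*I*pi/3)) + 1*(1)*conj(-1) + 1*(exp(-2*I*pi/3))*conj(exp(-2*I*pi/3)) + 1*(-exp(-I*pi/3))*conj(exp(-I*pi/3))]
      = (1/6)[(1) + (-1) + (1) + (-1) + (1) + (-1)] = 0/6 = 0
  <chi_1*chi_3, chi_2> = (1/6)[1*(1)*conj(1) + 1*(-exp(I*pi/3))*conj(exp(2*I*pi/3)) + 1*(exp(2*I*pi/3))*conj(exp(-2*I*pi/3)) + 1*(1)*conj(1) + 1*(exp(-2*I*pi/3))*conj(exp(2*I*pi/3)) + 1*(-exp(-I*pi/3))*conj(exp(-2*I*pi/3))]
      = (1/6)[(1) + (-exp(-I*pi/3)) + (exp(-2*I*pi/3)) + (1) + (exp(2*I*pi/3)) + (-exp(I*pi/3))] = 0/6 = 0
  <chi_1*chi_3, chi_3> = (1/6)[1*(1)*conj(1) + 1*(-exp(I*pi/3))*conj(-1) + 1*(exp(2*I*pi/3))*conj(1) + 1*(1)*conj(-1) + 1*(exp(-2*I*pi/3))*conj(1) + 1*(-exp(-I*pi/3))*conj(-1)]
      = (1/6)[(1) + (exp(I*pi/3)) + (exp(2*I*pi/3)) + (-1) + (exp(-2*I*pi/3)) + (exp(-I*pi/3))] = 0/6 = 0
  <chi_1*chi_3, chi_4> = (1/6)[1*(1)*conj(1) + 1*(-exp(I*pi/3))*conj(exp(-2*I*pi/3)) + 1*(exp(2*I*pi/3))*conj(exp(2*I*pi/3)) + 1*(1)*conj(1) + 1*(exp(-2*I*pi/3))*conj(exp(-2*I*pi/3)) + 1*(-exp(-I*pi/3))*conj(exp(2*I*pi/3))]
      = (1/6)[(1) + (1) + (1) + (1) + (1) + (1)] = 6/6 = 1
  <chi_1*chi_3, chi_5> = (1/6)[1*(1)*conj(1) + 1*(-exp(I*pi/3))*conj(exp(-I*pi/3)) + 1*(exp(2*I*pi/3))*conj(exp(-2*I*pi/3)) + 1*(1)*conj(-1) + 1*(exp(-2*I*pi/3))*conj(exp(2*I*pi/3)) + 1*(-exp(-I*pi/3))*conj(exp(I*pi/3))]
      = (1/6)[(1) + (-exp(2*I*pi/3)) + (exp(-2*I*pi/3)) + (-1) + (exp(2*I*pi/3)) + (-exp(-2*I*pi/3))] = 0/6 = 0
(Exp terms are combined using exp(i*s)*conj(exp(i*t)) = exp(i*(s-t)), and sums of them are collapsed using the identity that for every m > 1 the m distinct m-th roots of unity sum to 0, e.g. 1 + exp(2*I*pi/3) + exp(-2*I*pi/3) = 0.)
Hence the multiplicities are chi_4: 1. Dimension check: dim(chi_1)*dim(chi_3) = 1*1 = 1 and sum (mult * dim) = 1*1 = 1.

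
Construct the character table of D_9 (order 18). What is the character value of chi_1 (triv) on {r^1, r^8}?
Conjugacy classes: {e} of size 1, {r^1, r^8} of size 2, {r^2, r^7} of size 2, {r^3, r^6} of size 2, {r^4, r^5} of size 2, {s, sr, ..., sr^8} of size 9.
Character table:
  irrep \ class              {e} (size 1)  {r^1, r^8} (size 2)  {r^2, r^7} (size 2)  {r^3, r^6} (size 2)  {r^4, r^5} (size 2)  {s, sr, ..., sr^8} (size 9)
  chi_1 (triv)               1             1                    1                    1                    1                    1                          
  chi_2 (sign: r->1, s->-1)  1             1                    1                    1                    1                    -1                         
  chi_3 (2d, j=1)            2             2*cos(2*pi/9)        2*cos(4*pi/9)        -1                   -2*cos(pi/9)         0                          
  chi_4 (2d, j=2)            2             2*cos(4*pi/9)        -2*cos(pi/9)         -1                   2*cos(2*pi/9)        0                          
  chi_5 (2d, j=3)            2             -1                   -1                   2                    -1                   0                          
  chi_6 (2d, j=4)            2             -2*cos(pi/9)         2*cos(2*pi/9)        -1                   2*cos(4*pi/9)        0                          

Spot check: chi_1 (triv) on {r^1, r^8} = 1.

Reasoning: D_9 has order 2*9 = 18 with 6 conjugacy classes, hence 6 irreducibles. Sum of squared dims 1 + 1 + 4 + 4 + 4 + 4 = 18 = |G|. Linear characters come from the abelianisation; the 2-dimensional irreps have character r^k -> 2*cos(2*pi*j*k/9), reflections -> 0.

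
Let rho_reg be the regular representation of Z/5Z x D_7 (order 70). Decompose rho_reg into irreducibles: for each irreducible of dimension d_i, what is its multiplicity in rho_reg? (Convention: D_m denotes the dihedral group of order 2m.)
Each irreducible V_i of dimension d_i appears with multiplicity d_i, i.e. rho_reg = (direct sum over all irreducibles V_i) d_i V_i. The irreducible dimensions for Z/5Z x D_7 are 1, 1, 1, 1, 1, 1, 1, 1, 1, 1, 2, 2, 2, 2, 2, 2, 2, 2, 2, 2, 2, 2, 2, 2, 2: 10 irreducibles of dimension 1, each with multiplicity 1; 15 irreducibles of dimension 2, each with multiplicity 2. Total dimension 10*1*1 + 15*2*2 = 70 = |G|.

Justification: General theorem: in the regular representation of a finite group G, each irreducible appears with multiplicity equal to its dimension. Check: dim(rho_reg) = sum d_i^2 = 1 + 1 + 1 + 1 + 1 + 1 + 1 + 1 + 1 + 1 + 4 + 4 + 4 + 4 + 4 + 4 + 4 + 4 + 4 + 4 + 4 + 4 + 4 + 4 + 4 = 70 = |G|.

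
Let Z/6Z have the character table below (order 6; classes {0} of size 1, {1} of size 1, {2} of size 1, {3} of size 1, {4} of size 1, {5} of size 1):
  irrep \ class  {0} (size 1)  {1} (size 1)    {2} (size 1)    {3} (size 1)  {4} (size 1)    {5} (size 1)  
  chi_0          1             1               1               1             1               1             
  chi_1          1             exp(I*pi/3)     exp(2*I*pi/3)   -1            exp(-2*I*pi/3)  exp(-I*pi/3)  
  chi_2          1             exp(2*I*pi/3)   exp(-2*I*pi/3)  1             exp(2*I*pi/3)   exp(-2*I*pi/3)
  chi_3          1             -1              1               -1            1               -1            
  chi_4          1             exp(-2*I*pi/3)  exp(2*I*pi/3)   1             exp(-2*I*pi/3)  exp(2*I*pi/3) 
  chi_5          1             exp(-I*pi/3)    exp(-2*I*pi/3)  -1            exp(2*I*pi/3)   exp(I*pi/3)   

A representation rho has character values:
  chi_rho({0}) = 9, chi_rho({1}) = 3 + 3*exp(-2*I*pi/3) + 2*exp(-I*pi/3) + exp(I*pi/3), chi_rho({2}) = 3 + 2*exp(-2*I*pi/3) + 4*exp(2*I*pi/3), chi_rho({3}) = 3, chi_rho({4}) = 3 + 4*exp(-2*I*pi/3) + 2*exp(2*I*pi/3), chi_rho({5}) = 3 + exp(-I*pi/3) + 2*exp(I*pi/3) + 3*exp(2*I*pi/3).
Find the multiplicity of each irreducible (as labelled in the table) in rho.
Multiplicities: chi_0: 3, chi_1: 1, chi_2: 0, chi_3: 0, chi_4: 3, chi_5: 2.

Reasoning: Use <chi_rho, chi> = (1/|G|) sum_C |C| * chi_rho(C) * conj(chi(C)) with |G| = 6 for each irreducible chi in the table:
  <chi_rho, chi_0> = (1/6)[1*(9)*conj(1) + 1*(3 + 3*exp(-2*I*pi/3) + 2*exp(-I*pi/3) + exp(I*pi/3))*conj(1) + 1*(3 + 2*exp(-2*I*pi/3) + 4*exp(2*I*pi/3))*conj(1) + 1*(3)*conj(1) + 1*(3 + 4*exp(-2*I*pi/3) + 2*exp(2*I*pi/3))*conj(1) + 1*(3 + exp(-I*pi/3) + 2*exp(I*pi/3) + 3*exp(2*I*pi/3))*conj(1)]
      = (1/6)[(9) + (3 + 3*exp(-2*I*pi/3) + 2*exp(-I*pi/3) + exp(I*pi/3)) + (3 + 2*exp(-2*I*pi/3) + 4*exp(2*I*pi/3)) + (3) + (3 + 4*exp(-2*I*pi/3) + 2*exp(2*I*pi/3)) + (3 + exp(-I*pi/3) + 2*exp(I*pi/3) + 3*exp(2*I*pi/3))] = 18/6 = 3
  <chi_rho, chi_1> = (1/6)[1*(9)*conj(1) + 1*(3 + 3*exp(-2*I*pi/3) + 2*exp(-I*pi/3) + exp(I*pi/3))*conj(exp(I*pi/3)) + 1*(3 + 2*exp(-2*I*pi/3) + 4*exp(2*I*pi/3))*conj(exp(2*I*pi/3)) + 1*(3)*conj(-1) + 1*(3 + 4*exp(-2*I*pi/3) + 2*exp(2*I*pi/3))*conj(exp(-2*I*pi/3)) + 1*(3 + exp(-I*pi/3) + 2*exp(I*pi/3) + 3*exp(2*I*pi/3))*conj(exp(-I*pi/3))]
      = (1/6)[(9) + (-2 + 3*exp(-I*pi/3) + 2*exp(-2*I*pi/3)) + (4 + 3*exp(-2*I*pi/3) + 2*exp(2*I*pi/3)) + (-3) + (4 + 2*exp(-2*I*pi/3) + 3*exp(2*I*pi/3)) + (-2 + 2*exp(2*I*pi/3) + 3*exp(I*pi/3))] = 6/6 = 1
  <chi_rho, chi_2> = (1/6)[1*(9)*conj(1) + 1*(3 + 3*exp(-2*I*pi/3) + 2*exp(-I*pi/3) + exp(I*pi/3))*conj(exp(2*I*pi/3)) + 1*(3 + 2*exp(-2*I*pi/3) + 4*exp(2*I*pi/3))*conj(exp(-2*I*pi/3)) + 1*(3)*conj(1) + 1*(3 + 4*exp(-2*I*pi/3) + 2*exp(2*I*pi/3))*conj(exp(2*I*pi/3)) + 1*(3 + exp(-I*pi/3) + 2*exp(I*pi/3) + 3*exp(2*I*pi/3))*conj(exp(-2*I*pi/3))]
      = (1/6)[(9) + (-2 + 3*exp(-2*I*pi/3) + exp(-I*pi/3) + 3*exp(2*I*pi/3)) + (2 + 4*exp(-2*I*pi/3) + 3*exp(2*I*pi/3)) + (3) + (2 + 3*exp(-2*I*pi/3) + 4*exp(2*I*pi/3)) + (-2 + 3*exp(-2*I*pi/3) + exp(I*pi/3) + 3*exp(2*I*pi/3))] = 0/6 = 0
  <chi_rho, chi_3> = (1/6)[1*(9)*conj(1) + 1*(3 + 3*exp(-2*I*pi/3) + 2*exp(-I*pi/3) + exp(I*pi/3))*conj(-1) + 1*(3 + 2*exp(-2*I*pi/3) + 4*exp(2*I*pi/3))*conj(1) + 1*(3)*conj(-1) + 1*(3 + 4*exp(-2*I*pi/3) + 2*exp(2*I*pi/3))*conj(1) + 1*(3 + exp(-I*pi/3) + 2*exp(I*pi/3) + 3*exp(2*I*pi/3))*conj(-1)]
      = (1/6)[(9) + (-3 - exp(I*pi/3) - 2*exp(-I*pi/3) - 3*exp(-2*I*pi/3)) + (3 + 2*exp(-2*I*pi/3) + 4*exp(2*I*pi/3)) + (-3) + (3 + 4*exp(-2*I*pi/3) + 2*exp(2*I*pi/3)) + (-3 - 3*exp(2*I*pi/3) - 2*exp(I*pi/3) - exp(-I*pi/3))] = 0/6 = 0
  <chi_rho, chi_4> = (1/6)[1*(9)*conj(1) + 1*(3 + 3*exp(-2*I*pi/3) + 2*exp(-I*pi/3) + exp(I*pi/3))*conj(exp(-2*I*pi/3)) + 1*(3 + 2*exp(-2*I*pi/3) + 4*exp(2*I*pi/3))*conj(exp(2*I*pi/3)) + 1*(3)*conj(1) + 1*(3 + 4*exp(-2*I*pi/3) + 2*exp(2*I*pi/3))*conj(exp(-2*I*pi/3)) + 1*(3 + exp(-I*pi/3) + 2*exp(I*pi/3) + 3*exp(2*I*pi/3))*conj(exp(2*I*pi/3))]
      = (1/6)[(9) + (2 + 2*exp(I*pi/3) + 3*exp(2*I*pi/3)) + (4 + 3*exp(-2*I*pi/3) + 2*exp(2*I*pi/3)) + (3) + (4 + 2*exp(-2*I*pi/3) + 3*exp(2*I*pi/3)) + (2 + 3*exp(-2*I*pi/3) + 2*exp(-I*pi/3))] = 18/6 = 3
  <chi_rho, chi_5> = (1/6)[1*(9)*conj(1) + 1*(3 + 3*exp(-2*I*pi/3) + 2*exp(-I*pi/3) + exp(I*pi/3))*conj(exp(-I*pi/3)) + 1*(3 + 2*exp(-2*I*pi/3) + 4*exp(2*I*pi/3))*conj(exp(-2*I*pi/3)) + 1*(3)*conj(-1) + 1*(3 + 4*exp(-2*I*pi/3) + 2*exp(2*I*pi/3))*conj(exp(2*I*pi/3)) + 1*(3 + exp(-I*pi/3) + 2*exp(I*pi/3) + 3*exp(2*I*pi/3))*conj(exp(I*pi/3))]
      = (1/6)[(9) + (2 + 3*exp(-I*pi/3) + exp(2*I*pi/3) + 3*exp(I*pi/3)) + (2 + 4*exp(-2*I*pi/3) + 3*exp(2*I*pi/3)) + (-3) + (2 + 3*exp(-2*I*pi/3) + 4*exp(2*I*pi/3)) + (2 + 3*exp(-I*pi/3) + exp(-2*I*pi/3) + 3*exp(I*pi/3))] = 12/6 = 2
(Exp terms are combined using exp(i*s)*conj(exp(i*t)) = exp(i*(s-t)), and sums of them are collapsed using the identity that for every m > 1 the m distinct m-th roots of unity sum to 0, e.g. 1 + exp(2*I*pi/3) + exp(-2*I*pi/3) = 0.)
Dimension check: dim(rho) = sum (mult * dim) = 3*1 + 1*1 + 0*1 + 0*1 + 3*1 + 2*1 = 9 = chi_rho(e) = 9.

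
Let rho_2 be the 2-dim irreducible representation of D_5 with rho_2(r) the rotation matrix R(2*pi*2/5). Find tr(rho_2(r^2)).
chi_{rho_2}(r^2) = 2*cos(2*pi*2*2/5) = -1/2 + sqrt(5)/2

Solution. rho_2(r^2) is rotation by angle 2*pi*2*2/5, whose trace is 2*cos(2*pi*2*2/5) = -1/2 + sqrt(5)/2.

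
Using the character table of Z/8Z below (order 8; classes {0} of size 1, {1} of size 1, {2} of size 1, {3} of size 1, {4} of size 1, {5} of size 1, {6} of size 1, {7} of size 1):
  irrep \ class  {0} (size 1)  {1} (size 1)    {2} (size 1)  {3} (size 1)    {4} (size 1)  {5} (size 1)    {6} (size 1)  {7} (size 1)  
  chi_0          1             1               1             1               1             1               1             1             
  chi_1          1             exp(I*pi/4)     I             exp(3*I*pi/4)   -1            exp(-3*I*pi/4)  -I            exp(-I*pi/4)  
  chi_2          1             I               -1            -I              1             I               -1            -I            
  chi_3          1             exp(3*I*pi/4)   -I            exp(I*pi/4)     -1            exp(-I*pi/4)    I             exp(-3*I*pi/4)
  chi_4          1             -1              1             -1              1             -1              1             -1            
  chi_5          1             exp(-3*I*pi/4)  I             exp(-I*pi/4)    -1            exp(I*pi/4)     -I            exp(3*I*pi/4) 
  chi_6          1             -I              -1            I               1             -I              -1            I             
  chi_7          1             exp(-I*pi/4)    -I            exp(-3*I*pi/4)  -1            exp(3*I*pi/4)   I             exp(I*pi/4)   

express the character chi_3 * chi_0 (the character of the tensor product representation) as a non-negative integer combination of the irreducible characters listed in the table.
chi_3 tensor chi_0 = chi_3 (all other irreducibles have multiplicity 0).

Why: The character of a tensor product is the pointwise product (chi_3 * chi_0)(C) = chi_3(C) * chi_0(C):
  {0}: (1)*(1), {1}: (exp(3*I*pi/4))*(1), {2}: (-I)*(1), {3}: (exp(I*pi/4))*(1), {4}: (-1)*(1), {5}: (exp(-I*pi/4))*(1), {6}: (I)*(1), {7}: (exp(-3*I*pi/4))*(1)
so (chi_3 * chi_0) takes values
  {0} -> 1, {1} -> exp(3*I*pi/4), {2} -> -I, {3} -> exp(I*pi/4), {4} -> -1, {5} -> exp(-I*pi/4), {6} -> I, {7} -> exp(-3*I*pi/4).
Now take the inner product of this character with each irreducible chi from the table, <chi_3*chi_0, chi> = (1/8) sum_C |C| (chi_3*chi_0)(C) conj(chi(C)):
  <chi_3*chi_0, chi_0> = (1/8)[1*(1)*conj(1) + 1*(exp(3*I*pi/4))*conj(1) + 1*(-I)*conj(1) + 1*(exp(I*pi/4))*conj(1) + 1*(-1)*conj(1) + 1*(exp(-I*pi/4))*conj(1) + 1*(I)*conj(1) + 1*(exp(-3*I*pi/4))*conj(1)]
      = (1/8)[(1) + (exp(3*I*pi/4)) + (-I) + (exp(I*pi/4)) + (-1) + (exp(-I*pi/4)) + (I) + (exp(-3*I*pi/4))] = 0/8 = 0
  <chi_3*chi_0, chi_1> = (1/8)[1*(1)*conj(1) + 1*(exp(3*I*pi/4))*conj(exp(I*pi/4)) + 1*(-I)*conj(I) + 1*(exp(I*pi/4))*conj(exp(3*I*pi/4)) + 1*(-1)*conj(-1) + 1*(exp(-I*pi/4))*conj(exp(-3*I*pi/4)) + 1*(I)*conj(-I) + 1*(exp(-3*I*pi/4))*conj(exp(-I*pi/4))]
      = (1/8)[(1) + (I) + (-1) + (-I) + (1) + (I) + (-1) + (-I)] = 0/8 = 0
  <chi_3*chi_0, chi_2> = (1/8)[1*(1)*conj(1) + 1*(exp(3*I*pi/4))*conj(I) + 1*(-I)*conj(-1) + 1*(exp(I*pi/4))*conj(-I) + 1*(-1)*conj(1) + 1*(exp(-I*pi/4))*conj(I) + 1*(I)*conj(-1) + 1*(exp(-3*I*pi/4))*conj(-I)]
      = (1/8)[(1) + (-exp(-3*I*pi/4)) + (I) + (exp(3*I*pi/4)) + (-1) + (-exp(I*pi/4)) + (-I) + (exp(-I*pi/4))] = 0/8 = 0
  <chi_3*chi_0, chi_3> = (1/8)[1*(1)*conj(1) + 1*(exp(3*I*pi/4))*conj(exp(3*I*pi/4)) + 1*(-I)*conj(-I) + 1*(exp(I*pi/4))*conj(exp(I*pi/4)) + 1*(-1)*conj(-1) + 1*(exp(-I*pi/4))*conj(exp(-I*pi/4)) + 1*(I)*conj(I) + 1*(exp(-3*I*pi/4))*conj(exp(-3*I*pi/4))]
      = (1/8)[(1) + (1) + (1) + (1) + (1) + (1) + (1) + (1)] = 8/8 = 1
  <chi_3*chi_0, chi_4> = (1/8)[1*(1)*conj(1) + 1*(exp(3*I*pi/4))*conj(-1) + 1*(-I)*conj(1) + 1*(exp(I*pi/4))*conj(-1) + 1*(-1)*conj(1) + 1*(exp(-I*pi/4))*conj(-1) + 1*(I)*conj(1) + 1*(exp(-3*I*pi/4))*conj(-1)]
      = (1/8)[(1) + (-exp(3*I*pi/4)) + (-I) + (-exp(I*pi/4)) + (-1) + (-exp(-I*pi/4)) + (I) + (-exp(-3*I*pi/4))] = 0/8 = 0
  <chi_3*chi_0, chi_5> = (1/8)[1*(1)*conj(1) + 1*(exp(3*I*pi/4))*conj(exp(-3*I*pi/4)) + 1*(-I)*conj(I) + 1*(exp(I*pi/4))*conj(exp(-I*pi/4)) + 1*(-1)*conj(-1) + 1*(exp(-I*pi/4))*conj(exp(I*pi/4)) + 1*(I)*conj(-I) + 1*(exp(-3*I*pi/4))*conj(exp(3*I*pi/4))]
      = (1/8)[(1) + (-I) + (-1) + (I) + (1) + (-I) + (-1) + (I)] = 0/8 = 0
  <chi_3*chi_0, chi_6> = (1/8)[1*(1)*conj(1) + 1*(exp(3*I*pi/4))*conj(-I) + 1*(-I)*conj(-1) + 1*(exp(I*pi/4))*conj(I) + 1*(-1)*conj(1) + 1*(exp(-I*pi/4))*conj(-I) + 1*(I)*conj(-1) + 1*(exp(-3*I*pi/4))*conj(I)]
      = (1/8)[(1) + (exp(-3*I*pi/4)) + (I) + (-exp(3*I*pi/4)) + (-1) + (exp(I*pi/4)) + (-I) + (-exp(-I*pi/4))] = 0/8 = 0
  <chi_3*chi_0, chi_7> = (1/8)[1*(1)*conj(1) + 1*(exp(3*I*pi/4))*conj(exp(-I*pi/4)) + 1*(-I)*conj(-I) + 1*(exp(I*pi/4))*conj(exp(-3*I*pi/4)) + 1*(-1)*conj(-1) + 1*(exp(-I*pi/4))*conj(exp(3*I*pi/4)) + 1*(I)*conj(I) + 1*(exp(-3*I*pi/4))*conj(exp(I*pi/4))]
      = (1/8)[(1) + (-1) + (1) + (-1) + (1) + (-1) + (1) + (-1)] = 0/8 = 0
(Exp terms are combined using exp(i*s)*conj(exp(i*t)) = exp(i*(s-t)), and sums of them are collapsed using the identity that for every m > 1 the m distinct m-th roots of unity sum to 0, e.g. 1 + exp(2*I*pi/3) + exp(-2*I*pi/3) = 0.)
Hence the multiplicities are chi_3: 1. Dimension check: dim(chi_3)*dim(chi_0) = 1*1 = 1 and sum (mult * dim) = 1*1 = 1.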